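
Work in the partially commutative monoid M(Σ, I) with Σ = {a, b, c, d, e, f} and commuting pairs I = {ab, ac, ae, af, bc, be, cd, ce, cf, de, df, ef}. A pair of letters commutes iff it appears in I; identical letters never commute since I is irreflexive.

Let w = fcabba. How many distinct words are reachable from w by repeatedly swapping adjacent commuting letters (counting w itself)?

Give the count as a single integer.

0(f) covers ∅
1(c) covers ∅
2(a) covers ∅
3(b) covers 0:f
4(b) covers 3:b
5(a) covers 2:a
floor of heap: 0:f, 1:c, 2:a
completions by unplaced set U, small U first (add the entries for U minus each lowest piece of U):
  |U|=1: {1}:1  {4}:1  {5}:1
  |U|=2: {1,4}:2  {1,5}:2  {2,5}:1  {3,4}:1  {4,5}:2
  |U|=3: {0,3,4}:1  {1,2,5}:3  {1,3,4}:3  {1,4,5}:6  {2,4,5}:3  {3,4,5}:3
  |U|=4: {0,1,3,4}:4  {0,3,4,5}:4  {1,2,4,5}:12  {1,3,4,5}:12  {2,3,4,5}:6
  start at 0(f): 30
  start at 1(c): 10
  start at 2(a): 20
sum over floor = 60

60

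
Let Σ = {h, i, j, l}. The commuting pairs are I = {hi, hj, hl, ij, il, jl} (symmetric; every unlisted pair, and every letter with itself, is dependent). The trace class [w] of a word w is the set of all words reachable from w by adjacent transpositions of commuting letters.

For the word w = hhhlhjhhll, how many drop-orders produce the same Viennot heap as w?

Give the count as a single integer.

840

#0=h has no predecessor
#1=h depends on [0:h]
#2=h depends on [1:h]
#3=l has no predecessor
#4=h depends on [2:h]
#5=j has no predecessor
#6=h depends on [4:h]
#7=h depends on [6:h]
#8=l depends on [3:l]
#9=l depends on [8:l]
sources: [0:h, 3:l, 5:j]
N(rest) = Σ N(rest − s) over sources s of rest; N(one piece) = 1:
  size 1 → [5]=1  [7]=1  [9]=1
  size 2 → [5,7]=2  [5,9]=2  [6,7]=1  [7,9]=2  [8,9]=1
  size 3 → [3,8,9]=1  [4,6,7]=1  [5,6,7]=3  [5,7,9]=6  [5,8,9]=3  [6,7,9]=3  [7,8,9]=3
  size 4 → [2,4,6,7]=1  [3,5,8,9]=4  [3,7,8,9]=4  [4,5,6,7]=4  [4,6,7,9]=4  [5,6,7,9]=12  [5,7,8,9]=12  [6,7,8,9]=6
  size 5 → [1,2,4,6,7]=1  [2,4,5,6,7]=5  [2,4,6,7,9]=5  [3,5,7,8,9]=20  [3,6,7,8,9]=10  [4,5,6,7,9]=20  [4,6,7,8,9]=10  [5,6,7,8,9]=30
  size 6 → [0,1,2,4,6,7]=1  [1,2,4,5,6,7]=6  [1,2,4,6,7,9]=6  [2,4,5,6,7,9]=30  [2,4,6,7,8,9]=15  [3,4,6,7,8,9]=20  [3,5,6,7,8,9]=60  [4,5,6,7,8,9]=60
  size 7 → [0,1,2,4,5,6,7]=7  [0,1,2,4,6,7,9]=7  [1,2,4,5,6,7,9]=42  [1,2,4,6,7,8,9]=21  [2,3,4,6,7,8,9]=35  [2,4,5,6,7,8,9]=105  [3,4,5,6,7,8,9]=140
  size 8 → [0,1,2,4,5,6,7,9]=56  [0,1,2,4,6,7,8,9]=28  [1,2,3,4,6,7,8,9]=56  [1,2,4,5,6,7,8,9]=168  [2,3,4,5,6,7,8,9]=280
  first=0(h) contributes 504
  first=3(l) contributes 252
  first=5(j) contributes 84
|[w]| = 840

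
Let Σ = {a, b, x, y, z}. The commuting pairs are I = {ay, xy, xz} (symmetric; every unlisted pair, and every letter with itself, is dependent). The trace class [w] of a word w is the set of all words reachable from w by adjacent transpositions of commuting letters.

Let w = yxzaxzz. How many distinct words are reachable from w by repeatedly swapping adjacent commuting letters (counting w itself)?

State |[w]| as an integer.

9

0(y) covers ∅
1(x) covers ∅
2(z) covers 0:y
3(a) covers 1:x, 2:z
4(x) covers 3:a
5(z) covers 3:a
6(z) covers 5:z
floor of heap: 0:y, 1:x
completions by unplaced set U, small U first (add the entries for U minus each lowest piece of U):
  |U|=1: {4}:1  {6}:1
  |U|=2: {4,6}:2  {5,6}:1
  |U|=3: {4,5,6}:3
  |U|=4: {3,4,5,6}:3
  |U|=5: {1,3,4,5,6}:3  {2,3,4,5,6}:3
  start at 0(y): 6
  start at 1(x): 3
sum over floor = 9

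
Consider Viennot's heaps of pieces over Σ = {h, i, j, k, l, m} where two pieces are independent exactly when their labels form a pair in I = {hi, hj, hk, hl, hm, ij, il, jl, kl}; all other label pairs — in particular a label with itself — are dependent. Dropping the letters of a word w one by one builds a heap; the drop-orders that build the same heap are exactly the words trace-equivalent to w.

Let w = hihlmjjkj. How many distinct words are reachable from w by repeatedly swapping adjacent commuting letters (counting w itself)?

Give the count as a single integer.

0(h) covers ∅
1(i) covers ∅
2(h) covers 0:h
3(l) covers ∅
4(m) covers 1:i, 3:l
5(j) covers 4:m
6(j) covers 5:j
7(k) covers 6:j
8(j) covers 7:k
floor of heap: 0:h, 1:i, 3:l
completions by unplaced set U, small U first (add the entries for U minus each lowest piece of U):
  |U|=1: {2}:1  {8}:1
  |U|=2: {0,2}:1  {2,8}:2  {7,8}:1
  |U|=3: {0,2,8}:3  {2,7,8}:3  {6,7,8}:1
  |U|=4: {0,2,7,8}:6  {2,6,7,8}:4  {5,6,7,8}:1
  |U|=5: {0,2,6,7,8}:10  {2,5,6,7,8}:5  {4,5,6,7,8}:1
  |U|=6: {0,2,5,6,7,8}:15  {1,4,5,6,7,8}:1  {2,4,5,6,7,8}:6  {3,4,5,6,7,8}:1
  |U|=7: {0,2,4,5,6,7,8}:21  {1,2,4,5,6,7,8}:7  {1,3,4,5,6,7,8}:2  {2,3,4,5,6,7,8}:7
  start at 0(h): 16
  start at 1(i): 28
  start at 3(l): 28
sum over floor = 72

72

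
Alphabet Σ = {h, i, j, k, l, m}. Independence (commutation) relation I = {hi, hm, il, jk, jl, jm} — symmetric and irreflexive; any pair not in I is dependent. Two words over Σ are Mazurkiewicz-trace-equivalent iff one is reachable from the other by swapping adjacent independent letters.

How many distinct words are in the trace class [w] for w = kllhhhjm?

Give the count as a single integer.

#0=k has no predecessor
#1=l depends on [0:k]
#2=l depends on [1:l]
#3=h depends on [2:l]
#4=h depends on [3:h]
#5=h depends on [4:h]
#6=j depends on [5:h]
#7=m depends on [2:l]
sources: [0:k]
N(rest) = Σ N(rest − s) over sources s of rest; N(one piece) = 1:
  size 1 → [6]=1  [7]=1
  size 2 → [5,6]=1  [6,7]=2
  size 3 → [4,5,6]=1  [5,6,7]=3
  size 4 → [3,4,5,6]=1  [4,5,6,7]=4
  size 5 → [3,4,5,6,7]=5
  size 6 → [2,3,4,5,6,7]=5
  first=0(k) contributes 5

5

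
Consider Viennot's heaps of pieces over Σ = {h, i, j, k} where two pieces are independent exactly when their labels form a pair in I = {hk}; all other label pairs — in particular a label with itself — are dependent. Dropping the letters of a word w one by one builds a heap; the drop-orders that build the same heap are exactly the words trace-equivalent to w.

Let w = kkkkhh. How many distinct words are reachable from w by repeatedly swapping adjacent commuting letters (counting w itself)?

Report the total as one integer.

15

piece 0:k — minimal
piece 1:k rests on {0:k}
piece 2:k rests on {1:k}
piece 3:k rests on {2:k}
piece 4:h — minimal
piece 5:h rests on {4:h}
minimal pieces: {0:k, 4:h}
ways to finish when only these pieces remain (= sum over removing one remaining piece with nothing left below it):
  1 left: {3}→1  {5}→1
  2 left: {2,3}→1  {3,5}→2  {4,5}→1
  3 left: {1,2,3}→1  {2,3,5}→3  {3,4,5}→3
  4 left: {0,1,2,3}→1  {1,2,3,5}→4  {2,3,4,5}→6
  placing 0:k first → 10 extensions
  placing 4:h first → 5 extensions
total linear extensions = 15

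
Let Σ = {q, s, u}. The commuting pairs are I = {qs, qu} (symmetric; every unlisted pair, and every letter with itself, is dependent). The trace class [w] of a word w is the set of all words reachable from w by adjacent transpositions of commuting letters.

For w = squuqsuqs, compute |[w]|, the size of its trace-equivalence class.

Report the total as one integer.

0(s) covers ∅
1(q) covers ∅
2(u) covers 0:s
3(u) covers 2:u
4(q) covers 1:q
5(s) covers 3:u
6(u) covers 5:s
7(q) covers 4:q
8(s) covers 6:u
floor of heap: 0:s, 1:q
completions by unplaced set U, small U first (add the entries for U minus each lowest piece of U):
  |U|=1: {7}:1  {8}:1
  |U|=2: {4,7}:1  {6,8}:1  {7,8}:2
  |U|=3: {1,4,7}:1  {4,7,8}:3  {5,6,8}:1  {6,7,8}:3
  |U|=4: {1,4,7,8}:4  {3,5,6,8}:1  {4,6,7,8}:6  {5,6,7,8}:4
  |U|=5: {1,4,6,7,8}:10  {2,3,5,6,8}:1  {3,5,6,7,8}:5  {4,5,6,7,8}:10
  |U|=6: {0,2,3,5,6,8}:1  {1,4,5,6,7,8}:20  {2,3,5,6,7,8}:6  {3,4,5,6,7,8}:15
  |U|=7: {0,2,3,5,6,7,8}:7  {1,3,4,5,6,7,8}:35  {2,3,4,5,6,7,8}:21
  start at 0(s): 56
  start at 1(q): 28
sum over floor = 84

84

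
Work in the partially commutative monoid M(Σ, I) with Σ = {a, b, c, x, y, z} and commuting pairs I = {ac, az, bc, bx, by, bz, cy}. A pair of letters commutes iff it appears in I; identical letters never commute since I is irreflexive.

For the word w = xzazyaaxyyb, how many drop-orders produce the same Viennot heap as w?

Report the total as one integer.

0(x) covers ∅
1(z) covers 0:x
2(a) covers 0:x
3(z) covers 1:z
4(y) covers 2:a, 3:z
5(a) covers 4:y
6(a) covers 5:a
7(x) covers 6:a
8(y) covers 7:x
9(y) covers 8:y
10(b) covers 6:a
floor of heap: 0:x
completions by unplaced set U, small U first (add the entries for U minus each lowest piece of U):
  |U|=1: {9}:1  {10}:1
  |U|=2: {8,9}:1  {9,10}:2
  |U|=3: {7,8,9}:1  {8,9,10}:3
  |U|=4: {7,8,9,10}:4
  |U|=5: {6,7,8,9,10}:4
  |U|=6: {5,6,7,8,9,10}:4
  |U|=7: {4,5,6,7,8,9,10}:4
  |U|=8: {2,4,5,6,7,8,9,10}:4  {3,4,5,6,7,8,9,10}:4
  |U|=9: {1,3,4,5,6,7,8,9,10}:4  {2,3,4,5,6,7,8,9,10}:8
  start at 0(x): 12

12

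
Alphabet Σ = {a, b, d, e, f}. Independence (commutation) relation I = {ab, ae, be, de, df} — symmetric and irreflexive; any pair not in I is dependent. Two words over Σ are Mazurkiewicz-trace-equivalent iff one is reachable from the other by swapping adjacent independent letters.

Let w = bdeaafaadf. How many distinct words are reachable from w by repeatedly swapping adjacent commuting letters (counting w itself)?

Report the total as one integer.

10

#0=b has no predecessor
#1=d depends on [0:b]
#2=e has no predecessor
#3=a depends on [1:d]
#4=a depends on [3:a]
#5=f depends on [2:e, 4:a]
#6=a depends on [5:f]
#7=a depends on [6:a]
#8=d depends on [7:a]
#9=f depends on [7:a]
sources: [0:b, 2:e]
N(rest) = Σ N(rest − s) over sources s of rest; N(one piece) = 1:
  size 1 → [8]=1  [9]=1
  size 2 → [8,9]=2
  size 3 → [7,8,9]=2
  size 4 → [6,7,8,9]=2
  size 5 → [5,6,7,8,9]=2
  size 6 → [2,5,6,7,8,9]=2  [4,5,6,7,8,9]=2
  size 7 → [2,4,5,6,7,8,9]=4  [3,4,5,6,7,8,9]=2
  size 8 → [1,3,4,5,6,7,8,9]=2  [2,3,4,5,6,7,8,9]=6
  first=0(b) contributes 8
  first=2(e) contributes 2
|[w]| = 10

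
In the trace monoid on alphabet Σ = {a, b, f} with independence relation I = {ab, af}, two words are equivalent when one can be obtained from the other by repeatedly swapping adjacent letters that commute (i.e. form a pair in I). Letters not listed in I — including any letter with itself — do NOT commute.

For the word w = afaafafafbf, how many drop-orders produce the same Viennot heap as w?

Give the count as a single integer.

462

#0=a has no predecessor
#1=f has no predecessor
#2=a depends on [0:a]
#3=a depends on [2:a]
#4=f depends on [1:f]
#5=a depends on [3:a]
#6=f depends on [4:f]
#7=a depends on [5:a]
#8=f depends on [6:f]
#9=b depends on [8:f]
#10=f depends on [9:b]
sources: [0:a, 1:f]
N(rest) = Σ N(rest − s) over sources s of rest; N(one piece) = 1:
  size 1 → [7]=1  [10]=1
  size 2 → [5,7]=1  [7,10]=2  [9,10]=1
  size 3 → [3,5,7]=1  [5,7,10]=3  [7,9,10]=3  [8,9,10]=1
  size 4 → [2,3,5,7]=1  [3,5,7,10]=4  [5,7,9,10]=6  [6,8,9,10]=1  [7,8,9,10]=4
  size 5 → [0,2,3,5,7]=1  [2,3,5,7,10]=5  [3,5,7,9,10]=10  [4,6,8,9,10]=1  [5,7,8,9,10]=10  [6,7,8,9,10]=5
  size 6 → [0,2,3,5,7,10]=6  [1,4,6,8,9,10]=1  [2,3,5,7,9,10]=15  [3,5,7,8,9,10]=20  [4,6,7,8,9,10]=6  [5,6,7,8,9,10]=15
  size 7 → [0,2,3,5,7,9,10]=21  [1,4,6,7,8,9,10]=7  [2,3,5,7,8,9,10]=35  [3,5,6,7,8,9,10]=35  [4,5,6,7,8,9,10]=21
  size 8 → [0,2,3,5,7,8,9,10]=56  [1,4,5,6,7,8,9,10]=28  [2,3,5,6,7,8,9,10]=70  [3,4,5,6,7,8,9,10]=56
  size 9 → [0,2,3,5,6,7,8,9,10]=126  [1,3,4,5,6,7,8,9,10]=84  [2,3,4,5,6,7,8,9,10]=126
  first=0(a) contributes 210
  first=1(f) contributes 252
|[w]| = 462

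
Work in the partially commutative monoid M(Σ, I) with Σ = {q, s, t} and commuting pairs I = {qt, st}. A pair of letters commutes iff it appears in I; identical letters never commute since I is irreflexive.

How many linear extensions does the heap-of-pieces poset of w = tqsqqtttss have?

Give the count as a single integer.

210

drop 0:t onto floor
drop 1:q onto floor
drop 2:s onto {1:q}
drop 3:q onto {2:s}
drop 4:q onto {3:q}
drop 5:t onto {0:t}
drop 6:t onto {5:t}
drop 7:t onto {6:t}
drop 8:s onto {4:q}
drop 9:s onto {8:s}
ground layer = {0:t, 1:q}
drop-orders for the pieces not yet dropped (sum over which currently-grounded one goes next):
  1 to go: {7} 1  {9} 1
  2 to go: {6,7} 1  {7,9} 2  {8,9} 1
  3 to go: {4,8,9} 1  {5,6,7} 1  {6,7,9} 3  {7,8,9} 3
  4 to go: {0,5,6,7} 1  {3,4,8,9} 1  {4,7,8,9} 4  {5,6,7,9} 4  {6,7,8,9} 6
  5 to go: {0,5,6,7,9} 5  {2,3,4,8,9} 1  {3,4,7,8,9} 5  {4,6,7,8,9} 10  {5,6,7,8,9} 10
  6 to go: {0,5,6,7,8,9} 15  {1,2,3,4,8,9} 1  {2,3,4,7,8,9} 6  {3,4,6,7,8,9} 15  {4,5,6,7,8,9} 20
  7 to go: {0,4,5,6,7,8,9} 35  {1,2,3,4,7,8,9} 7  {2,3,4,6,7,8,9} 21  {3,4,5,6,7,8,9} 35
  8 to go: {0,3,4,5,6,7,8,9} 70  {1,2,3,4,6,7,8,9} 28  {2,3,4,5,6,7,8,9} 56
  if 0:t drops first: 84 orders
  if 1:q drops first: 126 orders
heap linearizations: 210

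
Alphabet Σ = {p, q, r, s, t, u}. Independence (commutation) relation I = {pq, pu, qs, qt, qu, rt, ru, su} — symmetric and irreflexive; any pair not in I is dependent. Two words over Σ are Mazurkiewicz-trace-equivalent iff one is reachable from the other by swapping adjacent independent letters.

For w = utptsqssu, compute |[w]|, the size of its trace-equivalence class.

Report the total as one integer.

36

piece 0:u — minimal
piece 1:t rests on {0:u}
piece 2:p rests on {1:t}
piece 3:t rests on {2:p}
piece 4:s rests on {3:t}
piece 5:q — minimal
piece 6:s rests on {4:s}
piece 7:s rests on {6:s}
piece 8:u rests on {3:t}
minimal pieces: {0:u, 5:q}
ways to finish when only these pieces remain (= sum over removing one remaining piece with nothing left below it):
  1 left: {5}→1  {7}→1  {8}→1
  2 left: {5,7}→2  {5,8}→2  {6,7}→1  {7,8}→2
  3 left: {4,6,7}→1  {5,6,7}→3  {5,7,8}→6  {6,7,8}→3
  4 left: {4,5,6,7}→4  {4,6,7,8}→4  {5,6,7,8}→12
  5 left: {3,4,6,7,8}→4  {4,5,6,7,8}→20
  6 left: {2,3,4,6,7,8}→4  {3,4,5,6,7,8}→24
  7 left: {1,2,3,4,6,7,8}→4  {2,3,4,5,6,7,8}→28
  placing 0:u first → 32 extensions
  placing 5:q first → 4 extensions
total linear extensions = 36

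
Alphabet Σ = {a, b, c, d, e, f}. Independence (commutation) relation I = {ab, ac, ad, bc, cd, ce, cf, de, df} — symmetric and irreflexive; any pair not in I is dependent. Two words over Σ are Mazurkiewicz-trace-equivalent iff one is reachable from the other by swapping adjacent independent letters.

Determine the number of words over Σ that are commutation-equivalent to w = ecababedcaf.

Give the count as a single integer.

piece 0:e — minimal
piece 1:c — minimal
piece 2:a rests on {0:e}
piece 3:b rests on {0:e}
piece 4:a rests on {2:a}
piece 5:b rests on {3:b}
piece 6:e rests on {4:a, 5:b}
piece 7:d rests on {5:b}
piece 8:c rests on {1:c}
piece 9:a rests on {6:e}
piece 10:f rests on {9:a}
minimal pieces: {0:e, 1:c}
ways to finish when only these pieces remain (= sum over removing one remaining piece with nothing left below it):
  1 left: {7}→1  {8}→1  {10}→1
  2 left: {1,8}→1  {7,8}→2  {7,10}→2  {8,10}→2  {9,10}→1
  3 left: {1,7,8}→3  {1,8,10}→3  {6,9,10}→1  {7,8,10}→6  {7,9,10}→3  {8,9,10}→3
  4 left: {1,7,8,10}→12  {1,8,9,10}→6  {4,6,9,10}→1  {6,7,9,10}→4  {6,8,9,10}→4  {7,8,9,10}→12
  5 left: {1,6,8,9,10}→10  {1,7,8,9,10}→30  {2,4,6,9,10}→1  {4,6,7,9,10}→5  {4,6,8,9,10}→5  {5,6,7,9,10}→4  {6,7,8,9,10}→20
  6 left: {1,4,6,8,9,10}→15  {1,6,7,8,9,10}→60  {2,4,6,7,9,10}→6  {2,4,6,8,9,10}→6  {3,5,6,7,9,10}→4  {4,5,6,7,9,10}→9  {4,6,7,8,9,10}→30  {5,6,7,8,9,10}→24
  7 left: {1,2,4,6,8,9,10}→21  {1,4,6,7,8,9,10}→105  {1,5,6,7,8,9,10}→84  {2,4,5,6,7,9,10}→15  {2,4,6,7,8,9,10}→42  {3,4,5,6,7,9,10}→13  {3,5,6,7,8,9,10}→28  {4,5,6,7,8,9,10}→63
  8 left: {1,2,4,6,7,8,9,10}→168  {1,3,5,6,7,8,9,10}→112  {1,4,5,6,7,8,9,10}→252  {2,3,4,5,6,7,9,10}→28  {2,4,5,6,7,8,9,10}→120  {3,4,5,6,7,8,9,10}→104
  9 left: {0,2,3,4,5,6,7,9,10}→28  {1,2,4,5,6,7,8,9,10}→540  {1,3,4,5,6,7,8,9,10}→468  {2,3,4,5,6,7,8,9,10}→252
  placing 0:e first → 1260 extensions
  placing 1:c first → 280 extensions
total linear extensions = 1540

1540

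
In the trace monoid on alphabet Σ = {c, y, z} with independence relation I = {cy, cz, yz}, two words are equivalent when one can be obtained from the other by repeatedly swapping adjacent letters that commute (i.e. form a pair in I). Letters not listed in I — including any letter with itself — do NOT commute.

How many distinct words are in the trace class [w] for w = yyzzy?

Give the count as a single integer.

10

#0=y has no predecessor
#1=y depends on [0:y]
#2=z has no predecessor
#3=z depends on [2:z]
#4=y depends on [1:y]
sources: [0:y, 2:z]
N(rest) = Σ N(rest − s) over sources s of rest; N(one piece) = 1:
  size 1 → [3]=1  [4]=1
  size 2 → [1,4]=1  [2,3]=1  [3,4]=2
  size 3 → [0,1,4]=1  [1,3,4]=3  [2,3,4]=3
  first=0(y) contributes 6
  first=2(z) contributes 4
|[w]| = 10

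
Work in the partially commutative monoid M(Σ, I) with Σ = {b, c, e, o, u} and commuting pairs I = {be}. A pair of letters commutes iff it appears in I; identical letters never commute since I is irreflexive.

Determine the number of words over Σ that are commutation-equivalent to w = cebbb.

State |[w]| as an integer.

4

drop 0:c onto floor
drop 1:e onto {0:c}
drop 2:b onto {0:c}
drop 3:b onto {2:b}
drop 4:b onto {3:b}
ground layer = {0:c}
drop-orders for the pieces not yet dropped (sum over which currently-grounded one goes next):
  1 to go: {1} 1  {4} 1
  2 to go: {1,4} 2  {3,4} 1
  3 to go: {1,3,4} 3  {2,3,4} 1
  if 0:c drops first: 4 orders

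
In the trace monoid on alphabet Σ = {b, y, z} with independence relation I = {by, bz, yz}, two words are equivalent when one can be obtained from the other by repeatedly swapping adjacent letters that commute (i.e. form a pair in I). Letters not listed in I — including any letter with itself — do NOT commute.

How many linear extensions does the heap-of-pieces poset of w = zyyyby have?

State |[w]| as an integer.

#0=z has no predecessor
#1=y has no predecessor
#2=y depends on [1:y]
#3=y depends on [2:y]
#4=b has no predecessor
#5=y depends on [3:y]
sources: [0:z, 1:y, 4:b]
N(rest) = Σ N(rest − s) over sources s of rest; N(one piece) = 1:
  size 1 → [0]=1  [4]=1  [5]=1
  size 2 → [0,4]=2  [0,5]=2  [3,5]=1  [4,5]=2
  size 3 → [0,3,5]=3  [0,4,5]=6  [2,3,5]=1  [3,4,5]=3
  size 4 → [0,2,3,5]=4  [0,3,4,5]=12  [1,2,3,5]=1  [2,3,4,5]=4
  first=0(z) contributes 5
  first=1(y) contributes 20
  first=4(b) contributes 5
|[w]| = 30

30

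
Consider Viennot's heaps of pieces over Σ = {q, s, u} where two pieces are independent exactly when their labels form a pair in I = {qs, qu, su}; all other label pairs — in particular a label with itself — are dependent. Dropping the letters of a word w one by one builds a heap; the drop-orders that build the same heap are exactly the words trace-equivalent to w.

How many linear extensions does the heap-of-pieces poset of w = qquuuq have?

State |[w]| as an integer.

#0=q has no predecessor
#1=q depends on [0:q]
#2=u has no predecessor
#3=u depends on [2:u]
#4=u depends on [3:u]
#5=q depends on [1:q]
sources: [0:q, 2:u]
N(rest) = Σ N(rest − s) over sources s of rest; N(one piece) = 1:
  size 1 → [4]=1  [5]=1
  size 2 → [1,5]=1  [3,4]=1  [4,5]=2
  size 3 → [0,1,5]=1  [1,4,5]=3  [2,3,4]=1  [3,4,5]=3
  size 4 → [0,1,4,5]=4  [1,3,4,5]=6  [2,3,4,5]=4
  first=0(q) contributes 10
  first=2(u) contributes 10
|[w]| = 20

20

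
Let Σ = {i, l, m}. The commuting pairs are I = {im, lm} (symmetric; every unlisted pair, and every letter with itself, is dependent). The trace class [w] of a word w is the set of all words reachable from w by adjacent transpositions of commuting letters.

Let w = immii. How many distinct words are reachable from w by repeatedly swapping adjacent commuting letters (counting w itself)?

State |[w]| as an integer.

piece 0:i — minimal
piece 1:m — minimal
piece 2:m rests on {1:m}
piece 3:i rests on {0:i}
piece 4:i rests on {3:i}
minimal pieces: {0:i, 1:m}
ways to finish when only these pieces remain (= sum over removing one remaining piece with nothing left below it):
  1 left: {2}→1  {4}→1
  2 left: {1,2}→1  {2,4}→2  {3,4}→1
  3 left: {0,3,4}→1  {1,2,4}→3  {2,3,4}→3
  placing 0:i first → 6 extensions
  placing 1:m first → 4 extensions
total linear extensions = 10

10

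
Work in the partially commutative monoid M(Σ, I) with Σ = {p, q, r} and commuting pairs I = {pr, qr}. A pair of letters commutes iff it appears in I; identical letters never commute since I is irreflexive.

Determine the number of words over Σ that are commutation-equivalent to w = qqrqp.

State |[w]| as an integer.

piece 0:q — minimal
piece 1:q rests on {0:q}
piece 2:r — minimal
piece 3:q rests on {1:q}
piece 4:p rests on {3:q}
minimal pieces: {0:q, 2:r}
ways to finish when only these pieces remain (= sum over removing one remaining piece with nothing left below it):
  1 left: {2}→1  {4}→1
  2 left: {2,4}→2  {3,4}→1
  3 left: {1,3,4}→1  {2,3,4}→3
  placing 0:q first → 4 extensions
  placing 2:r first → 1 extensions
total linear extensions = 5

5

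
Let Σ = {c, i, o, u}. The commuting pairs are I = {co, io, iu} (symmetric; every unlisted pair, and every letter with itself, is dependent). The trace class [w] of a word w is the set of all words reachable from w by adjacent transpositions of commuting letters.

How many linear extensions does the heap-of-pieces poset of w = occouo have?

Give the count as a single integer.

6

0(o) covers ∅
1(c) covers ∅
2(c) covers 1:c
3(o) covers 0:o
4(u) covers 2:c, 3:o
5(o) covers 4:u
floor of heap: 0:o, 1:c
completions by unplaced set U, small U first (add the entries for U minus each lowest piece of U):
  |U|=1: {5}:1
  |U|=2: {4,5}:1
  |U|=3: {2,4,5}:1  {3,4,5}:1
  |U|=4: {0,3,4,5}:1  {1,2,4,5}:1  {2,3,4,5}:2
  start at 0(o): 3
  start at 1(c): 3
sum over floor = 6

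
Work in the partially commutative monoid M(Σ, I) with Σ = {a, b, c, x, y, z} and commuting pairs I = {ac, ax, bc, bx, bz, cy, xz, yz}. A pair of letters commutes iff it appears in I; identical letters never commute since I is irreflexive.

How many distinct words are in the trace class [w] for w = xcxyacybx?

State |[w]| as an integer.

drop 0:x onto floor
drop 1:c onto {0:x}
drop 2:x onto {1:c}
drop 3:y onto {2:x}
drop 4:a onto {3:y}
drop 5:c onto {2:x}
drop 6:y onto {4:a}
drop 7:b onto {6:y}
drop 8:x onto {5:c, 6:y}
ground layer = {0:x}
drop-orders for the pieces not yet dropped (sum over which currently-grounded one goes next):
  1 to go: {7} 1  {8} 1
  2 to go: {5,8} 1  {7,8} 2
  3 to go: {5,7,8} 3  {6,7,8} 2
  4 to go: {4,6,7,8} 2  {5,6,7,8} 5
  5 to go: {3,4,6,7,8} 2  {4,5,6,7,8} 7
  6 to go: {3,4,5,6,7,8} 9
  7 to go: {2,3,4,5,6,7,8} 9
  if 0:x drops first: 9 orders

9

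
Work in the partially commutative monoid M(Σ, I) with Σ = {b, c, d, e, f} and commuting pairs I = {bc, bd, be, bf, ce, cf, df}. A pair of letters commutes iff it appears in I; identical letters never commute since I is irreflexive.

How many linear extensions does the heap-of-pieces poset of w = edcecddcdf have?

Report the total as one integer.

18

#0=e has no predecessor
#1=d depends on [0:e]
#2=c depends on [1:d]
#3=e depends on [1:d]
#4=c depends on [2:c]
#5=d depends on [3:e, 4:c]
#6=d depends on [5:d]
#7=c depends on [6:d]
#8=d depends on [7:c]
#9=f depends on [3:e]
sources: [0:e]
N(rest) = Σ N(rest − s) over sources s of rest; N(one piece) = 1:
  size 1 → [8]=1  [9]=1
  size 2 → [7,8]=1  [8,9]=2
  size 3 → [6,7,8]=1  [7,8,9]=3
  size 4 → [5,6,7,8]=1  [6,7,8,9]=4
  size 5 → [4,5,6,7,8]=1  [5,6,7,8,9]=5
  size 6 → [2,4,5,6,7,8]=1  [3,5,6,7,8,9]=5  [4,5,6,7,8,9]=6
  size 7 → [2,4,5,6,7,8,9]=7  [3,4,5,6,7,8,9]=11
  size 8 → [2,3,4,5,6,7,8,9]=18
  first=0(e) contributes 18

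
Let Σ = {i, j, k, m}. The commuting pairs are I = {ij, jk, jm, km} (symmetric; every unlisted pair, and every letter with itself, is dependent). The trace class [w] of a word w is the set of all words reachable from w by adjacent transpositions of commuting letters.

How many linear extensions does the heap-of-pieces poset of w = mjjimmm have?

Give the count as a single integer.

21

piece 0:m — minimal
piece 1:j — minimal
piece 2:j rests on {1:j}
piece 3:i rests on {0:m}
piece 4:m rests on {3:i}
piece 5:m rests on {4:m}
piece 6:m rests on {5:m}
minimal pieces: {0:m, 1:j}
ways to finish when only these pieces remain (= sum over removing one remaining piece with nothing left below it):
  1 left: {2}→1  {6}→1
  2 left: {1,2}→1  {2,6}→2  {5,6}→1
  3 left: {1,2,6}→3  {2,5,6}→3  {4,5,6}→1
  4 left: {1,2,5,6}→6  {2,4,5,6}→4  {3,4,5,6}→1
  5 left: {0,3,4,5,6}→1  {1,2,4,5,6}→10  {2,3,4,5,6}→5
  placing 0:m first → 15 extensions
  placing 1:j first → 6 extensions
total linear extensions = 21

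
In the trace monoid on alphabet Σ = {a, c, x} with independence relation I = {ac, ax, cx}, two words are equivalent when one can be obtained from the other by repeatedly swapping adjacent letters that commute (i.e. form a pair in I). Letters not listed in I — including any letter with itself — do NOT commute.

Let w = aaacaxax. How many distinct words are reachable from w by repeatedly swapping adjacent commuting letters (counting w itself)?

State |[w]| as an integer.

0(a) covers ∅
1(a) covers 0:a
2(a) covers 1:a
3(c) covers ∅
4(a) covers 2:a
5(x) covers ∅
6(a) covers 4:a
7(x) covers 5:x
floor of heap: 0:a, 3:c, 5:x
completions by unplaced set U, small U first (add the entries for U minus each lowest piece of U):
  |U|=1: {3}:1  {6}:1  {7}:1
  |U|=2: {3,6}:2  {3,7}:2  {4,6}:1  {5,7}:1  {6,7}:2
  |U|=3: {2,4,6}:1  {3,4,6}:3  {3,5,7}:3  {3,6,7}:6  {4,6,7}:3  {5,6,7}:3
  |U|=4: {1,2,4,6}:1  {2,3,4,6}:4  {2,4,6,7}:4  {3,4,6,7}:12  {3,5,6,7}:12  {4,5,6,7}:6
  |U|=5: {0,1,2,4,6}:1  {1,2,3,4,6}:5  {1,2,4,6,7}:5  {2,3,4,6,7}:20  {2,4,5,6,7}:10  {3,4,5,6,7}:30
  |U|=6: {0,1,2,3,4,6}:6  {0,1,2,4,6,7}:6  {1,2,3,4,6,7}:30  {1,2,4,5,6,7}:15  {2,3,4,5,6,7}:60
  start at 0(a): 105
  start at 3(c): 21
  start at 5(x): 42
sum over floor = 168

168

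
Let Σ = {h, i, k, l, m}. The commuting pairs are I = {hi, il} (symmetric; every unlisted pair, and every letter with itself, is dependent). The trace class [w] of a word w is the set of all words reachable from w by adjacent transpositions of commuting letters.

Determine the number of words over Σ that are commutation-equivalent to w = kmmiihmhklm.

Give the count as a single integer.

drop 0:k onto floor
drop 1:m onto {0:k}
drop 2:m onto {1:m}
drop 3:i onto {2:m}
drop 4:i onto {3:i}
drop 5:h onto {2:m}
drop 6:m onto {4:i, 5:h}
drop 7:h onto {6:m}
drop 8:k onto {7:h}
drop 9:l onto {8:k}
drop 10:m onto {9:l}
ground layer = {0:k}
drop-orders for the pieces not yet dropped (sum over which currently-grounded one goes next):
  1 to go: {10} 1
  2 to go: {9,10} 1
  3 to go: {8,9,10} 1
  4 to go: {7,8,9,10} 1
  5 to go: {6,7,8,9,10} 1
  6 to go: {4,6,7,8,9,10} 1  {5,6,7,8,9,10} 1
  7 to go: {3,4,6,7,8,9,10} 1  {4,5,6,7,8,9,10} 2
  8 to go: {3,4,5,6,7,8,9,10} 3
  9 to go: {2,3,4,5,6,7,8,9,10} 3
  if 0:k drops first: 3 orders

3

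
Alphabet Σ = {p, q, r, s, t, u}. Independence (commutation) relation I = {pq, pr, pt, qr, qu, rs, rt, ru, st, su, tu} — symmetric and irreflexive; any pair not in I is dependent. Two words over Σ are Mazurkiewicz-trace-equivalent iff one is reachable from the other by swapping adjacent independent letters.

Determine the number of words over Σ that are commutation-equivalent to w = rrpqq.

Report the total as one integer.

drop 0:r onto floor
drop 1:r onto {0:r}
drop 2:p onto floor
drop 3:q onto floor
drop 4:q onto {3:q}
ground layer = {0:r, 2:p, 3:q}
drop-orders for the pieces not yet dropped (sum over which currently-grounded one goes next):
  1 to go: {1} 1  {2} 1  {4} 1
  2 to go: {0,1} 1  {1,2} 2  {1,4} 2  {2,4} 2  {3,4} 1
  3 to go: {0,1,2} 3  {0,1,4} 3  {1,2,4} 6  {1,3,4} 3  {2,3,4} 3
  if 0:r drops first: 12 orders
  if 2:p drops first: 6 orders
  if 3:q drops first: 12 orders
heap linearizations: 30

30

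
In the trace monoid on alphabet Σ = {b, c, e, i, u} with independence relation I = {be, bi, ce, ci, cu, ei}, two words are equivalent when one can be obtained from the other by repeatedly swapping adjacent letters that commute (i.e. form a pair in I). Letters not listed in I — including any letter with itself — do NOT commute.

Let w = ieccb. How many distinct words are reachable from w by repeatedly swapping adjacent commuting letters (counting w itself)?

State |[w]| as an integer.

20

0(i) covers ∅
1(e) covers ∅
2(c) covers ∅
3(c) covers 2:c
4(b) covers 3:c
floor of heap: 0:i, 1:e, 2:c
completions by unplaced set U, small U first (add the entries for U minus each lowest piece of U):
  |U|=1: {0}:1  {1}:1  {4}:1
  |U|=2: {0,1}:2  {0,4}:2  {1,4}:2  {3,4}:1
  |U|=3: {0,1,4}:6  {0,3,4}:3  {1,3,4}:3  {2,3,4}:1
  start at 0(i): 4
  start at 1(e): 4
  start at 2(c): 12
sum over floor = 20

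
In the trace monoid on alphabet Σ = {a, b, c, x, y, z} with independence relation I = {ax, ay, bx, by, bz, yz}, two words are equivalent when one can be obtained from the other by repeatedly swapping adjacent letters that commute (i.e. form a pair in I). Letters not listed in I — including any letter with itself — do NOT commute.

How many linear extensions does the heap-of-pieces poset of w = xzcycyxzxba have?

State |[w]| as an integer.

0(x) covers ∅
1(z) covers 0:x
2(c) covers 1:z
3(y) covers 2:c
4(c) covers 3:y
5(y) covers 4:c
6(x) covers 5:y
7(z) covers 6:x
8(x) covers 7:z
9(b) covers 4:c
10(a) covers 7:z, 9:b
floor of heap: 0:x
completions by unplaced set U, small U first (add the entries for U minus each lowest piece of U):
  |U|=1: {8}:1  {10}:1
  |U|=2: {8,10}:2  {9,10}:1
  |U|=3: {7,8,10}:2  {8,9,10}:3
  |U|=4: {6,7,8,10}:2  {7,8,9,10}:5
  |U|=5: {5,6,7,8,10}:2  {6,7,8,9,10}:7
  |U|=6: {5,6,7,8,9,10}:9
  |U|=7: {4,5,6,7,8,9,10}:9
  |U|=8: {3,4,5,6,7,8,9,10}:9
  |U|=9: {2,3,4,5,6,7,8,9,10}:9
  start at 0(x): 9

9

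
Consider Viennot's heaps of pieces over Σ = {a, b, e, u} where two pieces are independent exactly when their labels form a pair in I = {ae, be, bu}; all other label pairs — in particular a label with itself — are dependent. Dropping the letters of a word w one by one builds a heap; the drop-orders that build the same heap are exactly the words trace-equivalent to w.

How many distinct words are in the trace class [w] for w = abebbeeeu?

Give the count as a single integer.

125

#0=a has no predecessor
#1=b depends on [0:a]
#2=e has no predecessor
#3=b depends on [1:b]
#4=b depends on [3:b]
#5=e depends on [2:e]
#6=e depends on [5:e]
#7=e depends on [6:e]
#8=u depends on [0:a, 7:e]
sources: [0:a, 2:e]
N(rest) = Σ N(rest − s) over sources s of rest; N(one piece) = 1:
  size 1 → [4]=1  [8]=1
  size 2 → [3,4]=1  [4,8]=2  [7,8]=1
  size 3 → [1,3,4]=1  [3,4,8]=3  [4,7,8]=3  [6,7,8]=1
  size 4 → [1,3,4,8]=4  [3,4,7,8]=6  [4,6,7,8]=4  [5,6,7,8]=1
  size 5 → [0,1,3,4,8]=4  [1,3,4,7,8]=10  [2,5,6,7,8]=1  [3,4,6,7,8]=10  [4,5,6,7,8]=5
  size 6 → [0,1,3,4,7,8]=14  [1,3,4,6,7,8]=20  [2,4,5,6,7,8]=6  [3,4,5,6,7,8]=15
  size 7 → [0,1,3,4,6,7,8]=34  [1,3,4,5,6,7,8]=35  [2,3,4,5,6,7,8]=21
  first=0(a) contributes 56
  first=2(e) contributes 69
|[w]| = 125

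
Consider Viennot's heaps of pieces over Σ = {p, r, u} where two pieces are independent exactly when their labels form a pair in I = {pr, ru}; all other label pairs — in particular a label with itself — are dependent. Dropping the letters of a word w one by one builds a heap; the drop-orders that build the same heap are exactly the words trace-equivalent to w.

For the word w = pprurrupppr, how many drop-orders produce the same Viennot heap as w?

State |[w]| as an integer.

330

drop 0:p onto floor
drop 1:p onto {0:p}
drop 2:r onto floor
drop 3:u onto {1:p}
drop 4:r onto {2:r}
drop 5:r onto {4:r}
drop 6:u onto {3:u}
drop 7:p onto {6:u}
drop 8:p onto {7:p}
drop 9:p onto {8:p}
drop 10:r onto {5:r}
ground layer = {0:p, 2:r}
drop-orders for the pieces not yet dropped (sum over which currently-grounded one goes next):
  1 to go: {9} 1  {10} 1
  2 to go: {5,10} 1  {8,9} 1  {9,10} 2
  3 to go: {4,5,10} 1  {5,9,10} 3  {7,8,9} 1  {8,9,10} 3
  4 to go: {2,4,5,10} 1  {4,5,9,10} 4  {5,8,9,10} 6  {6,7,8,9} 1  {7,8,9,10} 4
  5 to go: {2,4,5,9,10} 5  {3,6,7,8,9} 1  {4,5,8,9,10} 10  {5,7,8,9,10} 10  {6,7,8,9,10} 5
  6 to go: {1,3,6,7,8,9} 1  {2,4,5,8,9,10} 15  {3,6,7,8,9,10} 6  {4,5,7,8,9,10} 20  {5,6,7,8,9,10} 15
  7 to go: {0,1,3,6,7,8,9} 1  {1,3,6,7,8,9,10} 7  {2,4,5,7,8,9,10} 35  {3,5,6,7,8,9,10} 21  {4,5,6,7,8,9,10} 35
  8 to go: {0,1,3,6,7,8,9,10} 8  {1,3,5,6,7,8,9,10} 28  {2,4,5,6,7,8,9,10} 70  {3,4,5,6,7,8,9,10} 56
  9 to go: {0,1,3,5,6,7,8,9,10} 36  {1,3,4,5,6,7,8,9,10} 84  {2,3,4,5,6,7,8,9,10} 126
  if 0:p drops first: 210 orders
  if 2:r drops first: 120 orders
heap linearizations: 330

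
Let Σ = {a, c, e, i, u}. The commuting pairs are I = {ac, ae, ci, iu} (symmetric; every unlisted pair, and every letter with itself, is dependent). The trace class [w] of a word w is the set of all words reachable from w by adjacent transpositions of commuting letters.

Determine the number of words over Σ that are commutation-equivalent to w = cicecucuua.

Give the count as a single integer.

0(c) covers ∅
1(i) covers ∅
2(c) covers 0:c
3(e) covers 1:i, 2:c
4(c) covers 3:e
5(u) covers 4:c
6(c) covers 5:u
7(u) covers 6:c
8(u) covers 7:u
9(a) covers 8:u
floor of heap: 0:c, 1:i
completions by unplaced set U, small U first (add the entries for U minus each lowest piece of U):
  |U|=1: {9}:1
  |U|=2: {8,9}:1
  |U|=3: {7,8,9}:1
  |U|=4: {6,7,8,9}:1
  |U|=5: {5,6,7,8,9}:1
  |U|=6: {4,5,6,7,8,9}:1
  |U|=7: {3,4,5,6,7,8,9}:1
  |U|=8: {1,3,4,5,6,7,8,9}:1  {2,3,4,5,6,7,8,9}:1
  start at 0(c): 2
  start at 1(i): 1
sum over floor = 3

3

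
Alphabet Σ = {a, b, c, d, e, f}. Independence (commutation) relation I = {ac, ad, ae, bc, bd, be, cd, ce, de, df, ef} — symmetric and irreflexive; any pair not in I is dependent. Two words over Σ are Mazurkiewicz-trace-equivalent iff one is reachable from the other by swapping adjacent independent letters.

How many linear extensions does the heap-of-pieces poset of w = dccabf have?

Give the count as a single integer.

36

piece 0:d — minimal
piece 1:c — minimal
piece 2:c rests on {1:c}
piece 3:a — minimal
piece 4:b rests on {3:a}
piece 5:f rests on {2:c, 4:b}
minimal pieces: {0:d, 1:c, 3:a}
ways to finish when only these pieces remain (= sum over removing one remaining piece with nothing left below it):
  1 left: {0}→1  {5}→1
  2 left: {0,5}→2  {2,5}→1  {4,5}→1
  3 left: {0,2,5}→3  {0,4,5}→3  {1,2,5}→1  {2,4,5}→2  {3,4,5}→1
  4 left: {0,1,2,5}→4  {0,2,4,5}→8  {0,3,4,5}→4  {1,2,4,5}→3  {2,3,4,5}→3
  placing 0:d first → 6 extensions
  placing 1:c first → 15 extensions
  placing 3:a first → 15 extensions
total linear extensions = 36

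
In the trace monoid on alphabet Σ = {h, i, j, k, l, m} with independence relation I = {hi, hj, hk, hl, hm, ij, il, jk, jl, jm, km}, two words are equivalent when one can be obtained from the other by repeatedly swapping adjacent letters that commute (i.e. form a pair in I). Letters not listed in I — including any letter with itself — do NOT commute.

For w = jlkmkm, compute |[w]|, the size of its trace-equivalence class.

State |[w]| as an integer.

36

#0=j has no predecessor
#1=l has no predecessor
#2=k depends on [1:l]
#3=m depends on [1:l]
#4=k depends on [2:k]
#5=m depends on [3:m]
sources: [0:j, 1:l]
N(rest) = Σ N(rest − s) over sources s of rest; N(one piece) = 1:
  size 1 → [0]=1  [4]=1  [5]=1
  size 2 → [0,4]=2  [0,5]=2  [2,4]=1  [3,5]=1  [4,5]=2
  size 3 → [0,2,4]=3  [0,3,5]=3  [0,4,5]=6  [2,4,5]=3  [3,4,5]=3
  size 4 → [0,2,4,5]=12  [0,3,4,5]=12  [2,3,4,5]=6
  first=0(j) contributes 6
  first=1(l) contributes 30
|[w]| = 36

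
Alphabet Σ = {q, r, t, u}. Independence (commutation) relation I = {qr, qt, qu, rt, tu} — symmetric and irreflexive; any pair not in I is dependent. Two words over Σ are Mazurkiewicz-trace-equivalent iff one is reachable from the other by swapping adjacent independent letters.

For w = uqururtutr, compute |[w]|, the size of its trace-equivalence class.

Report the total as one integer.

#0=u has no predecessor
#1=q has no predecessor
#2=u depends on [0:u]
#3=r depends on [2:u]
#4=u depends on [3:r]
#5=r depends on [4:u]
#6=t has no predecessor
#7=u depends on [5:r]
#8=t depends on [6:t]
#9=r depends on [7:u]
sources: [0:u, 1:q, 6:t]
N(rest) = Σ N(rest − s) over sources s of rest; N(one piece) = 1:
  size 1 → [1]=1  [8]=1  [9]=1
  size 2 → [1,8]=2  [1,9]=2  [6,8]=1  [7,9]=1  [8,9]=2
  size 3 → [1,6,8]=3  [1,7,9]=3  [1,8,9]=6  [5,7,9]=1  [6,8,9]=3  [7,8,9]=3
  size 4 → [1,5,7,9]=4  [1,6,8,9]=12  [1,7,8,9]=12  [4,5,7,9]=1  [5,7,8,9]=4  [6,7,8,9]=6
  size 5 → [1,4,5,7,9]=5  [1,5,7,8,9]=20  [1,6,7,8,9]=30  [3,4,5,7,9]=1  [4,5,7,8,9]=5  [5,6,7,8,9]=10
  size 6 → [1,3,4,5,7,9]=6  [1,4,5,7,8,9]=30  [1,5,6,7,8,9]=60  [2,3,4,5,7,9]=1  [3,4,5,7,8,9]=6  [4,5,6,7,8,9]=15
  size 7 → [0,2,3,4,5,7,9]=1  [1,2,3,4,5,7,9]=7  [1,3,4,5,7,8,9]=42  [1,4,5,6,7,8,9]=105  [2,3,4,5,7,8,9]=7  [3,4,5,6,7,8,9]=21
  size 8 → [0,1,2,3,4,5,7,9]=8  [0,2,3,4,5,7,8,9]=8  [1,2,3,4,5,7,8,9]=56  [1,3,4,5,6,7,8,9]=168  [2,3,4,5,6,7,8,9]=28
  first=0(u) contributes 252
  first=1(q) contributes 36
  first=6(t) contributes 72
|[w]| = 360

360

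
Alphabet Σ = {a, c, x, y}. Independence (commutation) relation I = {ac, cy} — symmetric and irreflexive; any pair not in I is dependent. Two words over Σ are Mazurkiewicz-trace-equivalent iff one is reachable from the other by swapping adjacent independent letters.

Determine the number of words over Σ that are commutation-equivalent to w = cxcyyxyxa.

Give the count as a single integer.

3

#0=c has no predecessor
#1=x depends on [0:c]
#2=c depends on [1:x]
#3=y depends on [1:x]
#4=y depends on [3:y]
#5=x depends on [2:c, 4:y]
#6=y depends on [5:x]
#7=x depends on [6:y]
#8=a depends on [7:x]
sources: [0:c]
N(rest) = Σ N(rest − s) over sources s of rest; N(one piece) = 1:
  size 1 → [8]=1
  size 2 → [7,8]=1
  size 3 → [6,7,8]=1
  size 4 → [5,6,7,8]=1
  size 5 → [2,5,6,7,8]=1  [4,5,6,7,8]=1
  size 6 → [2,4,5,6,7,8]=2  [3,4,5,6,7,8]=1
  size 7 → [2,3,4,5,6,7,8]=3
  first=0(c) contributes 3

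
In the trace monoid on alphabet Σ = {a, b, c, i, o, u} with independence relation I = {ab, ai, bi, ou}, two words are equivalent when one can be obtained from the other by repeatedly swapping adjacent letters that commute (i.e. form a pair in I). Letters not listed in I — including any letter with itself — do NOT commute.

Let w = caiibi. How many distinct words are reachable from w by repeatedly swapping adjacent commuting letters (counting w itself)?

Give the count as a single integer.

20

drop 0:c onto floor
drop 1:a onto {0:c}
drop 2:i onto {0:c}
drop 3:i onto {2:i}
drop 4:b onto {0:c}
drop 5:i onto {3:i}
ground layer = {0:c}
drop-orders for the pieces not yet dropped (sum over which currently-grounded one goes next):
  1 to go: {1} 1  {4} 1  {5} 1
  2 to go: {1,4} 2  {1,5} 2  {3,5} 1  {4,5} 2
  3 to go: {1,3,5} 3  {1,4,5} 6  {2,3,5} 1  {3,4,5} 3
  4 to go: {1,2,3,5} 4  {1,3,4,5} 12  {2,3,4,5} 4
  if 0:c drops first: 20 orders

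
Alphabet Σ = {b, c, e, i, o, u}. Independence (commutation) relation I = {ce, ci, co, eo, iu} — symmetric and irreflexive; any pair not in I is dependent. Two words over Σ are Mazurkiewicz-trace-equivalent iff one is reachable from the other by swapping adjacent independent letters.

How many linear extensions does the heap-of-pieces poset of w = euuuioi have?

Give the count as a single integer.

4

drop 0:e onto floor
drop 1:u onto {0:e}
drop 2:u onto {1:u}
drop 3:u onto {2:u}
drop 4:i onto {0:e}
drop 5:o onto {3:u, 4:i}
drop 6:i onto {5:o}
ground layer = {0:e}
drop-orders for the pieces not yet dropped (sum over which currently-grounded one goes next):
  1 to go: {6} 1
  2 to go: {5,6} 1
  3 to go: {3,5,6} 1  {4,5,6} 1
  4 to go: {2,3,5,6} 1  {3,4,5,6} 2
  5 to go: {1,2,3,5,6} 1  {2,3,4,5,6} 3
  if 0:e drops first: 4 orders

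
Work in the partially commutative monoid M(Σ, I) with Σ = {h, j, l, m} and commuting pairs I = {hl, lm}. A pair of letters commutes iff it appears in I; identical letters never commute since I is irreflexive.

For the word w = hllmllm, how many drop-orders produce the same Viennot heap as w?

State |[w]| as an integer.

#0=h has no predecessor
#1=l has no predecessor
#2=l depends on [1:l]
#3=m depends on [0:h]
#4=l depends on [2:l]
#5=l depends on [4:l]
#6=m depends on [3:m]
sources: [0:h, 1:l]
N(rest) = Σ N(rest − s) over sources s of rest; N(one piece) = 1:
  size 1 → [5]=1  [6]=1
  size 2 → [3,6]=1  [4,5]=1  [5,6]=2
  size 3 → [0,3,6]=1  [2,4,5]=1  [3,5,6]=3  [4,5,6]=3
  size 4 → [0,3,5,6]=4  [1,2,4,5]=1  [2,4,5,6]=4  [3,4,5,6]=6
  size 5 → [0,3,4,5,6]=10  [1,2,4,5,6]=5  [2,3,4,5,6]=10
  first=0(h) contributes 15
  first=1(l) contributes 20
|[w]| = 35

35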